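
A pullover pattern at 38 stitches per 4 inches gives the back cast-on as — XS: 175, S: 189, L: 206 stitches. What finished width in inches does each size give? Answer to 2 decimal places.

38/4 = 9.5 sts per in.
XS: 175 / 9.5 = 18.421 → 18.42 in.
S: 189 / 9.5 = 19.895 → 19.89 in.
L: 206 / 9.5 = 21.684 → 21.68 in.

XS 18.42 inches; S 19.89 inches; L 21.68 inches.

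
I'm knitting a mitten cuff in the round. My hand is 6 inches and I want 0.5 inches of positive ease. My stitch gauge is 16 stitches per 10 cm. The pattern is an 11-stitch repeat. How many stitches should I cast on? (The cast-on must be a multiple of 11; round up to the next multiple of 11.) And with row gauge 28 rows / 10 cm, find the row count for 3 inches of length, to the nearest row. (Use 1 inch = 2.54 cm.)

Finished = 6 + 0.5 = 6.5 inches.
6.5 inches × 2.54 = 16.51 cm.
16/10 = 1.6 sts per cm; 16.51 × 1.6 = 26.42 sts.
Next multiple of 11 → 33.
3 inches = 7.62 cm; × 2.8 = 21.34 → 21 rows.

Cast on 33 stitches; work 21 rows.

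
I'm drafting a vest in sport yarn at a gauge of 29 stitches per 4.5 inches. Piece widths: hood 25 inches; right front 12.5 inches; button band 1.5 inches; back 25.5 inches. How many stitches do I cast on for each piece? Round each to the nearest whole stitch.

Rate = 29/4.5 = 6.444 sts per in.
hood: 25 × 6.444 = 161.11 → 161.
right front: 12.5 × 6.444 = 80.56 → 81.
button band: 1.5 × 6.444 = 9.67 → 10.
back: 25.5 × 6.444 = 164.33 → 164.

hood 161; right front 81; button band 10; back 164.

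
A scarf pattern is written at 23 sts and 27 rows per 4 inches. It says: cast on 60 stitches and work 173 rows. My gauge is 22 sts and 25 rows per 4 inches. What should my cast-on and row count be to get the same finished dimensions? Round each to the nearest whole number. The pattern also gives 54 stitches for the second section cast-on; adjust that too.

Cast on 57 stitches; work 160 rows; second section cast-on 52 stitches.

Stitches: 60 × 22/23 = 57.39 → 57.
Rows: 173 × 25/27 = 160.19 → 160.
second section cast-on: 54 × 22/23 = 51.65 → 52.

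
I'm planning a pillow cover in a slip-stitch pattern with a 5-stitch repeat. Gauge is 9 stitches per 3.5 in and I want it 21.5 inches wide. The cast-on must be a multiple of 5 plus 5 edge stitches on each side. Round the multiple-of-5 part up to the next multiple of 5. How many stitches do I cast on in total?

CO 60 sts.

9 / 3.5 = 2.571 sts per inch.
21.5 × 2.571 = 55.29 sts.
Less 10 edge sts → 45.29 for the repeat.
Next multiple of 5: 50.
Add back 10 edge sts → 60.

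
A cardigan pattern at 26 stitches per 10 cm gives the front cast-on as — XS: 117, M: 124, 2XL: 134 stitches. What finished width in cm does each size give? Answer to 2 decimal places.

XS 45.00 cm; M 47.69 cm; 2XL 51.54 cm.

26/10 = 2.6 sts per cm.
XS: 117 / 2.6 = 45.000 → 45.00 cm.
M: 124 / 2.6 = 47.692 → 47.69 cm.
2XL: 134 / 2.6 = 51.538 → 51.54 cm.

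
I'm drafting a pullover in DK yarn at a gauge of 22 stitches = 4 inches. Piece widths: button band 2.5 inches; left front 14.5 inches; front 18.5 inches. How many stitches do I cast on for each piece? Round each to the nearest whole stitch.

button band 14; left front 80; front 102.

Rate = 22/4 = 5.5 sts per in.
button band: 2.5 × 5.5 = 13.75 → 14.
left front: 14.5 × 5.5 = 79.75 → 80.
front: 18.5 × 5.5 = 101.75 → 102.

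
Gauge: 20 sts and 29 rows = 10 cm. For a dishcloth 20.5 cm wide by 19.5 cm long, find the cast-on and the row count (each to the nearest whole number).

Cast on 41 stitches and work 57 rows.

Stitch gauge = 20/10 = 2 sts/cm; 20.5 × 2 = 41.00 → 41 sts.
Row gauge = 29/10 = 2.9 rows/cm; 19.5 × 2.9 = 56.55 → 57 rows.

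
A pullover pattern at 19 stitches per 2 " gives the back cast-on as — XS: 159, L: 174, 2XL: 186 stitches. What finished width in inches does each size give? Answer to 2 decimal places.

19/2 = 9.5 sts per in.
XS: 159 / 9.5 = 16.737 → 16.74 in.
L: 174 / 9.5 = 18.316 → 18.32 in.
2XL: 186 / 9.5 = 19.579 → 19.58 in.

XS 16.74 inches; L 18.32 inches; 2XL 19.58 inches.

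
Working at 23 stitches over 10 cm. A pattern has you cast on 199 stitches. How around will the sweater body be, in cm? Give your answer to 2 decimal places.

23 stitches / 10 cm = 2.3 stitches per cm.
199 / 2.3 = 86.522 cm.

86.52 cm.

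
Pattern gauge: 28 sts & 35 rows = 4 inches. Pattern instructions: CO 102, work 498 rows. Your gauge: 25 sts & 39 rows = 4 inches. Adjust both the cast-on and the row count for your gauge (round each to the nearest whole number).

Cast on 91 stitches; work 555 rows.

Stitches: 102 × 25/28 = 91.07 → 91.
Rows: 498 × 39/35 = 554.91 → 555.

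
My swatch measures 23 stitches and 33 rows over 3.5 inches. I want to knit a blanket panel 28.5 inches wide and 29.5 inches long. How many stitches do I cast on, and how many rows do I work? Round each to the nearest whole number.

Stitch gauge = 23/3.5 = 6.571 sts/in; 28.5 × 6.571 = 187.29 → 187 sts.
Row gauge = 33/3.5 = 9.429 rows/in; 29.5 × 9.429 = 278.14 → 278 rows.

Cast on 187 stitches and work 278 rows.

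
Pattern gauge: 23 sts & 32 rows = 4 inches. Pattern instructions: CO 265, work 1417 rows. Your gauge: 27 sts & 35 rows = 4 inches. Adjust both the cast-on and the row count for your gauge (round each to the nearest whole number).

Stitches: 265 × 27/23 = 311.09 → 311.
Rows: 1417 × 35/32 = 1549.84 → 1550.

Cast on 311 stitches; work 1550 rows.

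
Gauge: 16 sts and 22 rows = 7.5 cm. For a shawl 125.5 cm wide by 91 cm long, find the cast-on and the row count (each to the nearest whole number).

Stitch gauge = 16/7.5 = 2.133 sts/cm; 125.5 × 2.133 = 267.73 → 268 sts.
Row gauge = 22/7.5 = 2.933 rows/cm; 91 × 2.933 = 266.93 → 267 rows.

Cast on 268 stitches and work 267 rows.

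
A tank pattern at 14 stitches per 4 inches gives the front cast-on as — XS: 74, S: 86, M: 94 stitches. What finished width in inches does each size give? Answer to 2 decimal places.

14/4 = 3.5 sts per in.
XS: 74 / 3.5 = 21.143 → 21.14 in.
S: 86 / 3.5 = 24.571 → 24.57 in.
M: 94 / 3.5 = 26.857 → 26.86 in.

XS 21.14 inches; S 24.57 inches; M 26.86 inches.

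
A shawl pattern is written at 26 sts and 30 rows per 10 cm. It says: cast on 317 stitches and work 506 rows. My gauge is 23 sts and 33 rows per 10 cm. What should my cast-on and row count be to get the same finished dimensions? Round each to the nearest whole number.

Cast on 280 stitches; work 557 rows.

Stitches: 317 × 23/26 = 280.42 → 280.
Rows: 506 × 33/30 = 556.60 → 557.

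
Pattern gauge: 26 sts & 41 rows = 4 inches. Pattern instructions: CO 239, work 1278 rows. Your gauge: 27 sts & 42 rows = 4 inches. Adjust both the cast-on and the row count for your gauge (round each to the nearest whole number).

Stitches: 239 × 27/26 = 248.19 → 248.
Rows: 1278 × 42/41 = 1309.17 → 1309.

Cast on 248 stitches; work 1309 rows.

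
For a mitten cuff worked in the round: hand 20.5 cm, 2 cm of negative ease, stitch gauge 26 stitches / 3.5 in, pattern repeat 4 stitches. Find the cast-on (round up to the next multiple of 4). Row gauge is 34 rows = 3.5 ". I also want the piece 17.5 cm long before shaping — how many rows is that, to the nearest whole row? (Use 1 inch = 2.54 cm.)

Cast on 56 stitches; work 67 rows.

Finished = 20.5 − 2 = 18.5 cm.
18.5 cm × 1/2.54 = 7.28 inches.
26/3.5 = 7.429 sts per in; 7.28 × 7.429 = 54.11 sts.
Next multiple of 4 → 56.
17.5 cm = 6.89 inches; × 9.714 = 66.93 → 67 rows.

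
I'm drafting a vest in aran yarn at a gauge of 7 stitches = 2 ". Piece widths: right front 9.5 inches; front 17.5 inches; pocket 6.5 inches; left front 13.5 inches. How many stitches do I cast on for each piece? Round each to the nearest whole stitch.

right front 33; front 61; pocket 23; left front 47.

Rate = 7/2 = 3.5 sts per in.
right front: 9.5 × 3.5 = 33.25 → 33.
front: 17.5 × 3.5 = 61.25 → 61.
pocket: 6.5 × 3.5 = 22.75 → 23.
left front: 13.5 × 3.5 = 47.25 → 47.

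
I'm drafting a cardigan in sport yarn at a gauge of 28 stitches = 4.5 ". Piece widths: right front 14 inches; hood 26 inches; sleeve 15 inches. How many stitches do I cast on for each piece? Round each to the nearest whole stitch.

right front 87; hood 162; sleeve 93.

Rate = 28/4.5 = 6.222 sts per in.
right front: 14 × 6.222 = 87.11 → 87.
hood: 26 × 6.222 = 161.78 → 162.
sleeve: 15 × 6.222 = 93.33 → 93.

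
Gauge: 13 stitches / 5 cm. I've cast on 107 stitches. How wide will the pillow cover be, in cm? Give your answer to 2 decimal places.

13 stitches / 5 cm = 2.6 stitches per cm.
107 / 2.6 = 41.154 cm.

41.15 cm.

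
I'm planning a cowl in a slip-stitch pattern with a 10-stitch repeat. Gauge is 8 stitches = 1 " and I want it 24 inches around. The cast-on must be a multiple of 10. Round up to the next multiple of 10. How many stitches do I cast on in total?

8 / 1 = 8 sts per inch.
24 × 8 = 192.00 sts.
Next multiple of 10: 200.

CO 200 sts.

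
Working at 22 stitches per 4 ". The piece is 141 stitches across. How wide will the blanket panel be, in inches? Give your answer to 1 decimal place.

25.6 inches.

22 stitches / 4 inch = 5.5 stitches per inch.
141 / 5.5 = 25.64 inches.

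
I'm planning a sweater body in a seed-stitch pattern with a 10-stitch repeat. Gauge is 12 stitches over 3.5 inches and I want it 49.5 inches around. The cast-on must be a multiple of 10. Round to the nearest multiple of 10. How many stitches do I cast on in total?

CO 170 sts.

12 / 3.5 = 3.429 sts per inch.
49.5 × 3.429 = 169.71 sts.
Nearest multiple of 10: 170.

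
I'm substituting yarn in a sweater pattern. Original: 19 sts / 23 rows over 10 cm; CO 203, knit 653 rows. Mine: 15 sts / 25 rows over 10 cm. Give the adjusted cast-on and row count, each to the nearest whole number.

Stitches: 203 × 15/19 = 160.26 → 160.
Rows: 653 × 25/23 = 709.78 → 710.

Cast on 160 stitches; work 710 rows.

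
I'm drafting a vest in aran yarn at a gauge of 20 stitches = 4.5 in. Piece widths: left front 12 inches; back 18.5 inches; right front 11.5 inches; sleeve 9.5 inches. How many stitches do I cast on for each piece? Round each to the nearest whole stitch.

left front 53; back 82; right front 51; sleeve 42.

Rate = 20/4.5 = 4.444 sts per in.
left front: 12 × 4.444 = 53.33 → 53.
back: 18.5 × 4.444 = 82.22 → 82.
right front: 11.5 × 4.444 = 51.11 → 51.
sleeve: 9.5 × 4.444 = 42.22 → 42.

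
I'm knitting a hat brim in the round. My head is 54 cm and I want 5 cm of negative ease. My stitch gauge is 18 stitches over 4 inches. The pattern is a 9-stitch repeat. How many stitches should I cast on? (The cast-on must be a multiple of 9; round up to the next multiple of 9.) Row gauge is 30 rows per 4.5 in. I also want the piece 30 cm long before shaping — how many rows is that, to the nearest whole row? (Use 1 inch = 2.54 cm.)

Cast on 90 stitches; work 79 rows.

Finished = 54 − 5 = 49 cm.
49 cm × 1/2.54 = 19.29 inches.
18/4 = 4.5 sts per in; 19.29 × 4.5 = 86.81 sts.
Next multiple of 9 → 90.
30 cm = 11.81 inches; × 6.667 = 78.74 → 79 rows.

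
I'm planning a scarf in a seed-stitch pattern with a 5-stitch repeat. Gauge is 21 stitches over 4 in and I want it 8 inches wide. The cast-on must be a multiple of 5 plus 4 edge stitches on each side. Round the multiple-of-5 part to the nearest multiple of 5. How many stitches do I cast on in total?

21 / 4 = 5.25 sts per inch.
8 × 5.25 = 42.00 sts.
Less 8 edge sts → 34.00 for the repeat.
Nearest multiple of 5: 35.
Add back 8 edge sts → 43.

CO 43 sts.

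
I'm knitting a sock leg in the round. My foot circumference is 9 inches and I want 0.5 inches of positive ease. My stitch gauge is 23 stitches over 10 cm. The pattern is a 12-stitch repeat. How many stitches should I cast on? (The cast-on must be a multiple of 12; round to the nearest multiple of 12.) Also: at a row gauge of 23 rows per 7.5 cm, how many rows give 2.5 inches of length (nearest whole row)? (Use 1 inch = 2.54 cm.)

Cast on 60 stitches; work 19 rows.

Finished = 9 + 0.5 = 9.5 inches.
9.5 inches × 2.54 = 24.13 cm.
23/10 = 2.3 sts per cm; 24.13 × 2.3 = 55.50 sts.
Nearest multiple of 12 → 60.
2.5 inches = 6.35 cm; × 3.067 = 19.47 → 19 rows.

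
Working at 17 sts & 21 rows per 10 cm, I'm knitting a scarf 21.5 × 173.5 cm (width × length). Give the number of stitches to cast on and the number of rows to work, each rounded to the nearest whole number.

Stitch gauge = 17/10 = 1.7 sts/cm; 21.5 × 1.7 = 36.55 → 37 sts.
Row gauge = 21/10 = 2.1 rows/cm; 173.5 × 2.1 = 364.35 → 364 rows.

Cast on 37 stitches and work 364 rows.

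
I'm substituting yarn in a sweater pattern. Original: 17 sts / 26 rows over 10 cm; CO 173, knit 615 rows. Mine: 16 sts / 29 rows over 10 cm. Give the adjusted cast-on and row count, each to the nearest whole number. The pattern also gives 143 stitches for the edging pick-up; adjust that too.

Cast on 163 stitches; work 686 rows; edging pick-up 135 stitches.

Stitches: 173 × 16/17 = 162.82 → 163.
Rows: 615 × 29/26 = 685.96 → 686.
edging pick-up: 143 × 16/17 = 134.59 → 135.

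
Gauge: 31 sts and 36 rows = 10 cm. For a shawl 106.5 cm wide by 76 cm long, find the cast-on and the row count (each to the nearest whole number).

Stitch gauge = 31/10 = 3.1 sts/cm; 106.5 × 3.1 = 330.15 → 330 sts.
Row gauge = 36/10 = 3.6 rows/cm; 76 × 3.6 = 273.60 → 274 rows.

Cast on 330 stitches and work 274 rows.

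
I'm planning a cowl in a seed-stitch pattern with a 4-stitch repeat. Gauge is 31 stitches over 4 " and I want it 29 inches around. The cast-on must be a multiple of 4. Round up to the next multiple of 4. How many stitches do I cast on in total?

31 / 4 = 7.75 sts per inch.
29 × 7.75 = 224.75 sts.
Next multiple of 4: 228.

Cast on 228 stitches.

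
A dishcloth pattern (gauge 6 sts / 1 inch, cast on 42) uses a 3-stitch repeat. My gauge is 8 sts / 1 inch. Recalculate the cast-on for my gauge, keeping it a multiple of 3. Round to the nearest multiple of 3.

CO 57 sts.

42 × 8 / 6 = 56.00.
Nearest multiple of 3: 57.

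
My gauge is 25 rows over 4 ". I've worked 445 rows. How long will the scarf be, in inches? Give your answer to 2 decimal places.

71.20 inches.

25 rows / 4 inch = 6.25 rows per inch.
445 / 6.25 = 71.200 inches.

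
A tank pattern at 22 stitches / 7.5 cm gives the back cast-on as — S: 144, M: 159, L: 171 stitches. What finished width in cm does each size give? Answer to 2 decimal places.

S 49.09 cm; M 54.20 cm; L 58.30 cm.

22/7.5 = 2.933 sts per cm.
S: 144 / 2.933 = 49.091 → 49.09 cm.
M: 159 / 2.933 = 54.205 → 54.20 cm.
L: 171 / 2.933 = 58.295 → 58.30 cm.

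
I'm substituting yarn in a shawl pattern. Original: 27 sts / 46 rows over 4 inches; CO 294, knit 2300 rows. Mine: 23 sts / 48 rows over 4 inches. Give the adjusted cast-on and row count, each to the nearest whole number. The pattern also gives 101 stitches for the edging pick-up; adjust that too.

Cast on 250 stitches; work 2400 rows; edging pick-up 86 stitches.

Stitches: 294 × 23/27 = 250.44 → 250.
Rows: 2300 × 48/46 = 2400.00 → 2400.
edging pick-up: 101 × 23/27 = 86.04 → 86.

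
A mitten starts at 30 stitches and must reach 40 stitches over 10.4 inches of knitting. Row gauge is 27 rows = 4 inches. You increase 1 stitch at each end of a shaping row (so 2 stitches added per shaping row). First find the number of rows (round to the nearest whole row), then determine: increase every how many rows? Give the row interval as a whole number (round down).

Increase every 14th row.

Rows = 10.4 × 6.75 = 70.2 → 70 rows.
Stitches to add: 10 → 5 shaping rows (at 2 st each).
70 / 5 = 14.00 → every 14 rows.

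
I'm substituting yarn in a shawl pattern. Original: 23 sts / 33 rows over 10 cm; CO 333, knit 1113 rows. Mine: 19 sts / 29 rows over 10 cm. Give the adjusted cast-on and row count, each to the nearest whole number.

Stitches: 333 × 19/23 = 275.09 → 275.
Rows: 1113 × 29/33 = 978.09 → 978.

Cast on 275 stitches; work 978 rows.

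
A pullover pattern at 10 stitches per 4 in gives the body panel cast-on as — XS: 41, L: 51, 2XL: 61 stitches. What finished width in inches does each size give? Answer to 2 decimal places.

10/4 = 2.5 sts per in.
XS: 41 / 2.5 = 16.400 → 16.40 in.
L: 51 / 2.5 = 20.400 → 20.40 in.
2XL: 61 / 2.5 = 24.400 → 24.40 in.

XS 16.40 inches; L 20.40 inches; 2XL 24.40 inches.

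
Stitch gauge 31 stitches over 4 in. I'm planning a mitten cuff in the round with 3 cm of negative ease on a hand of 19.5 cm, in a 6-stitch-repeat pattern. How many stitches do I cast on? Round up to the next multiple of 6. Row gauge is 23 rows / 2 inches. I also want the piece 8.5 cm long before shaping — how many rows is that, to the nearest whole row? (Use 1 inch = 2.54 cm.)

Finished = 19.5 − 3 = 16.5 cm.
16.5 cm × 1/2.54 = 6.50 inches.
31/4 = 7.75 sts per in; 6.50 × 7.75 = 50.34 sts.
Next multiple of 6 → 54.
8.5 cm = 3.35 inches; × 11.5 = 38.48 → 38 rows.

Cast on 54 stitches; work 38 rows.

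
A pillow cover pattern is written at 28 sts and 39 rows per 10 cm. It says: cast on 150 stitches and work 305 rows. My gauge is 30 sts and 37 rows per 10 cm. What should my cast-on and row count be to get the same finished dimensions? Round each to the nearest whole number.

Cast on 161 stitches; work 289 rows.

Stitches: 150 × 30/28 = 160.71 → 161.
Rows: 305 × 37/39 = 289.36 → 289.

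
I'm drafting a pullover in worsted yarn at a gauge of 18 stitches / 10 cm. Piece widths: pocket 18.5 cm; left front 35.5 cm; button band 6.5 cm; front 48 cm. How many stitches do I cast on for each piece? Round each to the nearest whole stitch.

Rate = 18/10 = 1.8 sts per cm.
pocket: 18.5 × 1.8 = 33.30 → 33.
left front: 35.5 × 1.8 = 63.90 → 64.
button band: 6.5 × 1.8 = 11.70 → 12.
front: 48 × 1.8 = 86.40 → 86.

pocket 33; left front 64; button band 12; front 86.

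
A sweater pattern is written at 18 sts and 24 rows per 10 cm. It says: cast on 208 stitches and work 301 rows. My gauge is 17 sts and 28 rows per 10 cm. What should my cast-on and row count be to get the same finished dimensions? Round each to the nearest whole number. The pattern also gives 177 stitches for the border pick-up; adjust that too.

Stitches: 208 × 17/18 = 196.44 → 196.
Rows: 301 × 28/24 = 351.17 → 351.
border pick-up: 177 × 17/18 = 167.17 → 167.

Cast on 196 stitches; work 351 rows; border pick-up 167 stitches.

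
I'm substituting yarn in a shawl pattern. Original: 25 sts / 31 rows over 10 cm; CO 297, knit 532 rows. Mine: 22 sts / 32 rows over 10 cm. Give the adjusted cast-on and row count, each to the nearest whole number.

Cast on 261 stitches; work 549 rows.

Stitches: 297 × 22/25 = 261.36 → 261.
Rows: 532 × 32/31 = 549.16 → 549.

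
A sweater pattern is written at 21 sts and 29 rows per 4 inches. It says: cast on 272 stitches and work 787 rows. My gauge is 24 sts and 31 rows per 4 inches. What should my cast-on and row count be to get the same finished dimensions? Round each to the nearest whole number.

Cast on 311 stitches; work 841 rows.

Stitches: 272 × 24/21 = 310.86 → 311.
Rows: 787 × 31/29 = 841.28 → 841.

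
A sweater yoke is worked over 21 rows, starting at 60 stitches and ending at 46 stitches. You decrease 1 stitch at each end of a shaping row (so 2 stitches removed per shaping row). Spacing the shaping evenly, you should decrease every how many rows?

Stitches to remove: |46 − 60| = 14.
Shaping rows needed: 14 / 2 = 7.
21 rows / 7 = every 3 rows.

Decrease every 3rd row.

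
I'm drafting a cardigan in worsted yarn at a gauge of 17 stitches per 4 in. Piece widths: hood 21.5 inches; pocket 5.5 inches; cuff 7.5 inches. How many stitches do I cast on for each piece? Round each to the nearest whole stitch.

hood 91; pocket 23; cuff 32.

Rate = 17/4 = 4.25 sts per in.
hood: 21.5 × 4.25 = 91.38 → 91.
pocket: 5.5 × 4.25 = 23.38 → 23.
cuff: 7.5 × 4.25 = 31.88 → 32.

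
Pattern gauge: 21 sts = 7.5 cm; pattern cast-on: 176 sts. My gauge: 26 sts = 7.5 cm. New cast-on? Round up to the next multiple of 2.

Scale factor = 26 / 21 = 1.238.
176 × 26 / 21 = 217.90 sts.
→ 218 sts.

CO 218 sts.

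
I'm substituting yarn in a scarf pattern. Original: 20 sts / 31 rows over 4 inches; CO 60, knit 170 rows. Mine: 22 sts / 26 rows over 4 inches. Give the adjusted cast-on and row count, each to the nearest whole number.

Stitches: 60 × 22/20 = 66.00 → 66.
Rows: 170 × 26/31 = 142.58 → 143.

Cast on 66 stitches; work 143 rows.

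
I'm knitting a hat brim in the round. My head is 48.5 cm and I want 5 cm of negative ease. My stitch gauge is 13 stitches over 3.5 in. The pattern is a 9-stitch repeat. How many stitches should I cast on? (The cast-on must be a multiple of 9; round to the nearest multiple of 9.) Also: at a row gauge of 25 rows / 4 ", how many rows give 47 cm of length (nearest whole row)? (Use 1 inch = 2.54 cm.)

Cast on 63 stitches; work 116 rows.

Finished = 48.5 − 5 = 43.5 cm.
43.5 cm × 1/2.54 = 17.13 inches.
13/3.5 = 3.714 sts per in; 17.13 × 3.714 = 63.61 sts.
Nearest multiple of 9 → 63.
47 cm = 18.50 inches; × 6.25 = 115.65 → 116 rows.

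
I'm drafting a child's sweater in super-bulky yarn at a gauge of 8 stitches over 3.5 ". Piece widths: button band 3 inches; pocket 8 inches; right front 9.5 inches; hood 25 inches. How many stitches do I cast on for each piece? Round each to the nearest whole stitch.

button band 7; pocket 18; right front 22; hood 57.

Rate = 8/3.5 = 2.286 sts per in.
button band: 3 × 2.286 = 6.86 → 7.
pocket: 8 × 2.286 = 18.29 → 18.
right front: 9.5 × 2.286 = 21.71 → 22.
hood: 25 × 2.286 = 57.14 → 57.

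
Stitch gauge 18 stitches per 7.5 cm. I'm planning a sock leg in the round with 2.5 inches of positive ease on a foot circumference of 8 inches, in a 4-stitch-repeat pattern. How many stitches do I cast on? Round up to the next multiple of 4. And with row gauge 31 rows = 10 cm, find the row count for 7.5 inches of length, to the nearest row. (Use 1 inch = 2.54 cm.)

Finished = 8 + 2.5 = 10.5 inches.
10.5 inches × 2.54 = 26.67 cm.
18/7.5 = 2.4 sts per cm; 26.67 × 2.4 = 64.01 sts.
Next multiple of 4 → 68.
7.5 inches = 19.05 cm; × 3.1 = 59.05 → 59 rows.

Cast on 68 stitches; work 59 rows.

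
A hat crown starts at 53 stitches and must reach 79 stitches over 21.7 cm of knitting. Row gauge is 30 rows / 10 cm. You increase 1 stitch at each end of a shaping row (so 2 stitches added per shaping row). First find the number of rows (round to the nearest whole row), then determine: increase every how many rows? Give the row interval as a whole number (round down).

Rows = 21.7 × 3 = 65.1 → 65 rows.
Stitches to add: 26 → 13 shaping rows (at 2 st each).
65 / 13 = 5.00 → every 5 rows.

Increase every 5th row.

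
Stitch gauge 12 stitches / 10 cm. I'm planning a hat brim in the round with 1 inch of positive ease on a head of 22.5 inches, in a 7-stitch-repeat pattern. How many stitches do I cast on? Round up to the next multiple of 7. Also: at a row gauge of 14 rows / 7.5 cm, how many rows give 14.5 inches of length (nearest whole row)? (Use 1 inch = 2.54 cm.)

Cast on 77 stitches; work 69 rows.

Finished = 22.5 + 1 = 23.5 inches.
23.5 inches × 2.54 = 59.69 cm.
12/10 = 1.2 sts per cm; 59.69 × 1.2 = 71.63 sts.
Next multiple of 7 → 77.
14.5 inches = 36.83 cm; × 1.867 = 68.75 → 69 rows.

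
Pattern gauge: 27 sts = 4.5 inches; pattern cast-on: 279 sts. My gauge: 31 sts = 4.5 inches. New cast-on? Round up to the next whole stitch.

CO 321 sts.

Scale factor = 31 / 27 = 1.148.
279 × 31 / 27 = 320.33 sts.
→ 321 sts.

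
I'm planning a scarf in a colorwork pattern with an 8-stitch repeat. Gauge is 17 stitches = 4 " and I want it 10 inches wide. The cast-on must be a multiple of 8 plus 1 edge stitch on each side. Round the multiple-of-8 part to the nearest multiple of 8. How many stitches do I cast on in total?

17 / 4 = 4.25 sts per inch.
10 × 4.25 = 42.50 sts.
Less 2 edge sts → 40.50 for the repeat.
Nearest multiple of 8: 40.
Add back 2 edge sts → 42.

42 stitches.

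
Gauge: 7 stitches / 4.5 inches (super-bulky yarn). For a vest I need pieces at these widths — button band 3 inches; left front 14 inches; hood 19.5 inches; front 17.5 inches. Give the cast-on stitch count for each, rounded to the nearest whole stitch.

Rate = 7/4.5 = 1.556 sts per in.
button band: 3 × 1.556 = 4.67 → 5.
left front: 14 × 1.556 = 21.78 → 22.
hood: 19.5 × 1.556 = 30.33 → 30.
front: 17.5 × 1.556 = 27.22 → 27.

button band 5; left front 22; hood 30; front 27.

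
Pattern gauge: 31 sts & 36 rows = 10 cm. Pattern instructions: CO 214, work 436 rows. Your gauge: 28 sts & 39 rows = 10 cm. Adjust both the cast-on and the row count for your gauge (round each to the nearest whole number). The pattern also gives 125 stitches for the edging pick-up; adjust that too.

Stitches: 214 × 28/31 = 193.29 → 193.
Rows: 436 × 39/36 = 472.33 → 472.
edging pick-up: 125 × 28/31 = 112.90 → 113.

Cast on 193 stitches; work 472 rows; edging pick-up 113 stitches.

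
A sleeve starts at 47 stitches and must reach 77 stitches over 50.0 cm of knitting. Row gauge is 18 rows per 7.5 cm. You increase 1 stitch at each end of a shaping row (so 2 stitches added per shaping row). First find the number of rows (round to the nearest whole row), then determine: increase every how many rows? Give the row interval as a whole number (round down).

Rows = 50.0 × 2.4 = 120.0 → 120 rows.
Stitches to add: 30 → 15 shaping rows (at 2 st each).
120 / 15 = 8.00 → every 8 rows.

Increase every 8th row.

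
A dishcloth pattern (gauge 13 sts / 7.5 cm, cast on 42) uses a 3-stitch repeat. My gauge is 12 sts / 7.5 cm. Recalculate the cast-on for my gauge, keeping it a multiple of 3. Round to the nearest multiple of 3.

42 × 12 / 13 = 38.77.
Nearest multiple of 3: 39.

CO 39 sts.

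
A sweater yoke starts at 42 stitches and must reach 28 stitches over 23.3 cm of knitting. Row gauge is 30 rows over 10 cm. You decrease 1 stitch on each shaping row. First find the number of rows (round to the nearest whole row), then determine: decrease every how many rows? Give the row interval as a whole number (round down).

Decrease every 5th row.

Rows = 23.3 × 3 = 69.9 → 70 rows.
Stitches to remove: 14 → 14 shaping rows (at 1 st each).
70 / 14 = 5.00 → every 5 rows.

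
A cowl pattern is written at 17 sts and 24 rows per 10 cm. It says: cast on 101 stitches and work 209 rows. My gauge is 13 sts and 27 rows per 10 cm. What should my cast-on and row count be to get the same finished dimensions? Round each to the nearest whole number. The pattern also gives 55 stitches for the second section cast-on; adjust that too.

Cast on 77 stitches; work 235 rows; second section cast-on 42 stitches.

Stitches: 101 × 13/17 = 77.24 → 77.
Rows: 209 × 27/24 = 235.12 → 235.
second section cast-on: 55 × 13/17 = 42.06 → 42.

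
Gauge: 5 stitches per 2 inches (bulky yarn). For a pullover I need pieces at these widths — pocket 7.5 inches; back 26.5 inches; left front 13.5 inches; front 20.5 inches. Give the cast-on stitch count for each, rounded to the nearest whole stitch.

Rate = 5/2 = 2.5 sts per in.
pocket: 7.5 × 2.5 = 18.75 → 19.
back: 26.5 × 2.5 = 66.25 → 66.
left front: 13.5 × 2.5 = 33.75 → 34.
front: 20.5 × 2.5 = 51.25 → 51.

pocket 19; back 66; left front 34; front 51.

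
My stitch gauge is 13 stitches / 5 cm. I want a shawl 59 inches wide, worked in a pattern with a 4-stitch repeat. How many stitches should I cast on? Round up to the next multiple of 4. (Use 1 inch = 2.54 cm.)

CO 392 sts.

59 in = 59 × 2.54 = 149.86 cm.
13 / 5 = 2.6 sts/cm.
149.86 × 2.6 = 389.64 sts.
→ 392.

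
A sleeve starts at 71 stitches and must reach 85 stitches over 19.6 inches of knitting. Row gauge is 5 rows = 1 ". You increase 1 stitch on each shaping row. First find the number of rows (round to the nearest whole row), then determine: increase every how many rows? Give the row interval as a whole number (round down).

Increase every 7th row.

Rows = 19.6 × 5 = 98.0 → 98 rows.
Stitches to add: 14 → 14 shaping rows (at 1 st each).
98 / 14 = 7.00 → every 7 rows.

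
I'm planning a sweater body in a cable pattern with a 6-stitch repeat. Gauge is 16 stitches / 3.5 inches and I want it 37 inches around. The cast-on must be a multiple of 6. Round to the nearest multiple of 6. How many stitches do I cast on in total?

16 / 3.5 = 4.571 sts per inch.
37 × 4.571 = 169.14 sts.
Nearest multiple of 6: 168.

Cast on 168 stitches.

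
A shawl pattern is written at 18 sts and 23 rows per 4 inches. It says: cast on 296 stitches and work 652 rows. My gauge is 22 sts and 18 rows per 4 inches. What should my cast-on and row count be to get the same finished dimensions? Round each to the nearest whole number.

Stitches: 296 × 22/18 = 361.78 → 362.
Rows: 652 × 18/23 = 510.26 → 510.

Cast on 362 stitches; work 510 rows.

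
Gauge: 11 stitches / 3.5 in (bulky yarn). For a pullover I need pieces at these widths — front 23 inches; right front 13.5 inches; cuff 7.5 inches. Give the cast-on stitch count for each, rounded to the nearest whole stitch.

Rate = 11/3.5 = 3.143 sts per in.
front: 23 × 3.143 = 72.29 → 72.
right front: 13.5 × 3.143 = 42.43 → 42.
cuff: 7.5 × 3.143 = 23.57 → 24.

front 72; right front 42; cuff 24.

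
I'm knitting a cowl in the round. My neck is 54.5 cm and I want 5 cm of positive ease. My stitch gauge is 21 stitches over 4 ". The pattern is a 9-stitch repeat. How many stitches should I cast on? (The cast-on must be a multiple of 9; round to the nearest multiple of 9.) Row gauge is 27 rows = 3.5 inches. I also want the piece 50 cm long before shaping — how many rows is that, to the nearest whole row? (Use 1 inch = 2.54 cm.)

Cast on 126 stitches; work 152 rows.

Finished = 54.5 + 5 = 59.5 cm.
59.5 cm × 1/2.54 = 23.43 inches.
21/4 = 5.25 sts per in; 23.43 × 5.25 = 122.98 sts.
Nearest multiple of 9 → 126.
50 cm = 19.69 inches; × 7.714 = 151.86 → 152 rows.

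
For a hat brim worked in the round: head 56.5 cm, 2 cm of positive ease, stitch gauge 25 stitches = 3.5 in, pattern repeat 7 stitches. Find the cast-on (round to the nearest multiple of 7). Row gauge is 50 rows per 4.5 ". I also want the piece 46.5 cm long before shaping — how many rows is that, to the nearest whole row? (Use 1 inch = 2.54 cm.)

Finished = 56.5 + 2 = 58.5 cm.
58.5 cm × 1/2.54 = 23.03 inches.
25/3.5 = 7.143 sts per in; 23.03 × 7.143 = 164.51 sts.
Nearest multiple of 7 → 168.
46.5 cm = 18.31 inches; × 11.111 = 203.41 → 203 rows.

Cast on 168 stitches; work 203 rows.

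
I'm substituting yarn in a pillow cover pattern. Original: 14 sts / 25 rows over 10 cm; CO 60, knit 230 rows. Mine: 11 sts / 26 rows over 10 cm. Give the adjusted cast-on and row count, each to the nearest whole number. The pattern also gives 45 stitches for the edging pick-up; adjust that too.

Stitches: 60 × 11/14 = 47.14 → 47.
Rows: 230 × 26/25 = 239.20 → 239.
edging pick-up: 45 × 11/14 = 35.36 → 35.

Cast on 47 stitches; work 239 rows; edging pick-up 35 stitches.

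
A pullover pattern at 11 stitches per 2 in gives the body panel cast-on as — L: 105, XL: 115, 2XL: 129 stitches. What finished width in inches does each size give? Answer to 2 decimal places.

11/2 = 5.5 sts per in.
L: 105 / 5.5 = 19.091 → 19.09 in.
XL: 115 / 5.5 = 20.909 → 20.91 in.
2XL: 129 / 5.5 = 23.455 → 23.45 in.

L 19.09 inches; XL 20.91 inches; 2XL 23.45 inches.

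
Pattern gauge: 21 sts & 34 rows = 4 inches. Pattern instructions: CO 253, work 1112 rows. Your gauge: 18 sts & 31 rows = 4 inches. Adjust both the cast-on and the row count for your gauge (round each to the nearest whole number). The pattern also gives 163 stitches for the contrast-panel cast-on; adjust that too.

Stitches: 253 × 18/21 = 216.86 → 217.
Rows: 1112 × 31/34 = 1013.88 → 1014.
contrast-panel cast-on: 163 × 18/21 = 139.71 → 140.

Cast on 217 stitches; work 1014 rows; contrast-panel cast-on 140 stitches.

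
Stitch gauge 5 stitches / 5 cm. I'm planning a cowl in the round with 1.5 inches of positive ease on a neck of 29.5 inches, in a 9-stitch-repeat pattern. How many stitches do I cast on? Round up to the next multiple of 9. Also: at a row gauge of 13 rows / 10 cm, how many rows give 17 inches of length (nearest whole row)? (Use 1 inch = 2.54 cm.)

Cast on 81 stitches; work 56 rows.

Finished = 29.5 + 1.5 = 31 inches.
31 inches × 2.54 = 78.74 cm.
5/5 = 1 sts per cm; 78.74 × 1 = 78.74 sts.
Next multiple of 9 → 81.
17 inches = 43.18 cm; × 1.3 = 56.13 → 56 rows.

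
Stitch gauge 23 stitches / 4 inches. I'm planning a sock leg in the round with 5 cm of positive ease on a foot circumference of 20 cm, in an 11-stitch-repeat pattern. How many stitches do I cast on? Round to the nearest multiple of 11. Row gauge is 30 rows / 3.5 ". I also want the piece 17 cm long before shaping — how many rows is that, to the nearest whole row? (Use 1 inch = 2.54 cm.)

Cast on 55 stitches; work 57 rows.

Finished = 20 + 5 = 25 cm.
25 cm × 1/2.54 = 9.84 inches.
23/4 = 5.75 sts per in; 9.84 × 5.75 = 56.59 sts.
Nearest multiple of 11 → 55.
17 cm = 6.69 inches; × 8.571 = 57.37 → 57 rows.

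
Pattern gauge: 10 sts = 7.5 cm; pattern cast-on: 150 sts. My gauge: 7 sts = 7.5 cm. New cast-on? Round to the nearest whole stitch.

Cast on 105 stitches.

Scale factor = 7 / 10 = 0.700.
150 × 7 / 10 = 105.00 sts.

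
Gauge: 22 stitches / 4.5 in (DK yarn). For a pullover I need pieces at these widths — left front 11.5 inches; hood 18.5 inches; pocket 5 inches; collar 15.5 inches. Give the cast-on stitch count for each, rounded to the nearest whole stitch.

left front 56; hood 90; pocket 24; collar 76.

Rate = 22/4.5 = 4.889 sts per in.
left front: 11.5 × 4.889 = 56.22 → 56.
hood: 18.5 × 4.889 = 90.44 → 90.
pocket: 5 × 4.889 = 24.44 → 24.
collar: 15.5 × 4.889 = 75.78 → 76.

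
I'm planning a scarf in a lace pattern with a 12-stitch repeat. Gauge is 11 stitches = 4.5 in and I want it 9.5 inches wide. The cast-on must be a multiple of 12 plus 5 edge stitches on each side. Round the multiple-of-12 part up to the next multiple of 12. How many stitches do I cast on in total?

34 stitches.

11 / 4.5 = 2.444 sts per inch.
9.5 × 2.444 = 23.22 sts.
Less 10 edge sts → 13.22 for the repeat.
Next multiple of 12: 24.
Add back 10 edge sts → 34.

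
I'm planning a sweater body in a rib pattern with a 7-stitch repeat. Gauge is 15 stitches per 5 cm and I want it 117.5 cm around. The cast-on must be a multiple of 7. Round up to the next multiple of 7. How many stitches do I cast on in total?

Cast on 357 stitches.

15 / 5 = 3 sts per cm.
117.5 × 3 = 352.50 sts.
Next multiple of 7: 357.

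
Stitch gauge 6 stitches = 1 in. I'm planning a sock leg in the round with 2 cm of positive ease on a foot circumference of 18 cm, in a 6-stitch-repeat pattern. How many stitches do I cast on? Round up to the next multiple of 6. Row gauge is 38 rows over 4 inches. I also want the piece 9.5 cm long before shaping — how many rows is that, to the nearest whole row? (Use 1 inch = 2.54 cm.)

Finished = 18 + 2 = 20 cm.
20 cm × 1/2.54 = 7.87 inches.
6/1 = 6 sts per in; 7.87 × 6 = 47.24 sts.
Next multiple of 6 → 48.
9.5 cm = 3.74 inches; × 9.5 = 35.53 → 36 rows.

Cast on 48 stitches; work 36 rows.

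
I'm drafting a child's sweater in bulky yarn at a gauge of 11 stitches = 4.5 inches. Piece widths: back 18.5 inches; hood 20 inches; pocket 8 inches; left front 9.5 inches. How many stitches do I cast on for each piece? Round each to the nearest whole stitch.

Rate = 11/4.5 = 2.444 sts per in.
back: 18.5 × 2.444 = 45.22 → 45.
hood: 20 × 2.444 = 48.89 → 49.
pocket: 8 × 2.444 = 19.56 → 20.
left front: 9.5 × 2.444 = 23.22 → 23.

back 45; hood 49; pocket 20; left front 23.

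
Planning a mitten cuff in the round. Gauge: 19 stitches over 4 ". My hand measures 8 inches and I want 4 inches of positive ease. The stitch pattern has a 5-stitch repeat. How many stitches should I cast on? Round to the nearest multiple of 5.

Finished = 8 + 4 = 12 inches.
19 / 4 = 4.75 sts/in.
12 × 4.75 = 57.00 sts.
Nearest multiple of 5: 55.

55 stitches.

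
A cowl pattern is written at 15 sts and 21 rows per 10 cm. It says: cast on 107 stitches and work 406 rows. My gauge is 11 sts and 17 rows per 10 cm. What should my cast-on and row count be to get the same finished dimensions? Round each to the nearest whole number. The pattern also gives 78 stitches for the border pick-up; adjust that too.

Stitches: 107 × 11/15 = 78.47 → 78.
Rows: 406 × 17/21 = 328.67 → 329.
border pick-up: 78 × 11/15 = 57.20 → 57.

Cast on 78 stitches; work 329 rows; border pick-up 57 stitches.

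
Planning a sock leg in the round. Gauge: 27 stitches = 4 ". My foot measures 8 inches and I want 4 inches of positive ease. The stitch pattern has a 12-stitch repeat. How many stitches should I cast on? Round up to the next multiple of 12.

Cast on 84 stitches.

Finished = 8 + 4 = 12 inches.
27 / 4 = 6.75 sts/in.
12 × 6.75 = 81.00 sts.
Next multiple of 12: 84.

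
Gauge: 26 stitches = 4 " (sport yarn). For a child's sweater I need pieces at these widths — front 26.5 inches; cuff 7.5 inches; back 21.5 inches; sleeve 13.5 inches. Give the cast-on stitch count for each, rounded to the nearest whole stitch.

front 172; cuff 49; back 140; sleeve 88.

Rate = 26/4 = 6.5 sts per in.
front: 26.5 × 6.5 = 172.25 → 172.
cuff: 7.5 × 6.5 = 48.75 → 49.
back: 21.5 × 6.5 = 139.75 → 140.
sleeve: 13.5 × 6.5 = 87.75 → 88.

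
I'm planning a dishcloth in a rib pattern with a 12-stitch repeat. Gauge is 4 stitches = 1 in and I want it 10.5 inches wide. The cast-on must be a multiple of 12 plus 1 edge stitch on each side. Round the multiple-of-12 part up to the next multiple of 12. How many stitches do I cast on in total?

4 / 1 = 4 sts per inch.
10.5 × 4 = 42.00 sts.
Less 2 edge sts → 40.00 for the repeat.
Next multiple of 12: 48.
Add back 2 edge sts → 50.

Cast on 50 stitches.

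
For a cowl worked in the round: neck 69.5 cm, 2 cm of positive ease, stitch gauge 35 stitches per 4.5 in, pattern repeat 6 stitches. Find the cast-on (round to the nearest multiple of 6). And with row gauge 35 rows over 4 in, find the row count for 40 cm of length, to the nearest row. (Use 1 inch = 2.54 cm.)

Cast on 216 stitches; work 138 rows.

Finished = 69.5 + 2 = 71.5 cm.
71.5 cm × 1/2.54 = 28.15 inches.
35/4.5 = 7.778 sts per in; 28.15 × 7.778 = 218.94 sts.
Nearest multiple of 6 → 216.
40 cm = 15.75 inches; × 8.75 = 137.80 → 138 rows.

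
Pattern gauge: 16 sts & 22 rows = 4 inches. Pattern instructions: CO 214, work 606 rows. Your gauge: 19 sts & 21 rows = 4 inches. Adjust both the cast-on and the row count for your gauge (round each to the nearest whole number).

Cast on 254 stitches; work 578 rows.

Stitches: 214 × 19/16 = 254.12 → 254.
Rows: 606 × 21/22 = 578.45 → 578.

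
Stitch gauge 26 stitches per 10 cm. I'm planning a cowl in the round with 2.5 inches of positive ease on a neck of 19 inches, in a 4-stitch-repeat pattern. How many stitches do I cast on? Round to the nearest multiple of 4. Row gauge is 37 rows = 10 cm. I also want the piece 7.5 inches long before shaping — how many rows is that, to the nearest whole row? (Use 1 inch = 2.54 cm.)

Cast on 140 stitches; work 70 rows.

Finished = 19 + 2.5 = 21.5 inches.
21.5 inches × 2.54 = 54.61 cm.
26/10 = 2.6 sts per cm; 54.61 × 2.6 = 141.99 sts.
Nearest multiple of 4 → 140.
7.5 inches = 19.05 cm; × 3.7 = 70.48 → 70 rows.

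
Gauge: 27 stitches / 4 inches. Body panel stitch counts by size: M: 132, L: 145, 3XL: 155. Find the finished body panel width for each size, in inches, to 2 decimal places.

M 19.56 inches; L 21.48 inches; 3XL 22.96 inches.

27/4 = 6.75 sts per in.
M: 132 / 6.75 = 19.556 → 19.56 in.
L: 145 / 6.75 = 21.481 → 21.48 in.
3XL: 155 / 6.75 = 22.963 → 22.96 in.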